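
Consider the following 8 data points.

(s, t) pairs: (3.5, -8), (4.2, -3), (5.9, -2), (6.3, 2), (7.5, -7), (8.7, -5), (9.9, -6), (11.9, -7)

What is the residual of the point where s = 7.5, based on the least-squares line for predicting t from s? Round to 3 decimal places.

n = 8, Σx = 57.9, Σy = -36, Σxy = -278.5, Σx² = 475.95
Sxx = Σx² − (Σx)²/n = 475.95 − 419.05125 = 56.89875
Sxy = Σxy − (Σx)(Σy)/n = -278.5 − (-260.55) = -17.95
b = Sxy/Sxx = -17.95/56.89875 = -0.315473
a = ȳ − b·x̄ = -4.5 − (-0.315473)·7.2375 = -2.216767
ŷ(7.5) = -2.216767 + (-0.315473)·7.5 = -4.582812
residual = y − ŷ = -7 − (-4.582812) = -2.417188

-2.417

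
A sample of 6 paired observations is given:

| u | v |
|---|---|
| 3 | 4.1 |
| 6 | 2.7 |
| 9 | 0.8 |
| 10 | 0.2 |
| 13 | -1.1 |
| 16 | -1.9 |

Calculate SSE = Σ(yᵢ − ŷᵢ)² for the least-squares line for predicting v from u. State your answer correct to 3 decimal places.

n = 6, Σx = 57, Σy = 4.8, Σxy = -7, Σx² = 651, Σy² = 29.6
Sxx = Σx² − (Σx)²/n = 651 − 541.5 = 109.5
Sxy = Σxy − (Σx)(Σy)/n = -7 − 45.6 = -52.6
Syy = Σy² − (Σy)²/n = 29.6 − 3.84 = 25.76
b = Sxy/Sxx = -52.6/109.5 = -0.480365
SSE = Syy − b·Sxy = 25.76 − (-0.480365)·(-52.6) = 0.492785

0.493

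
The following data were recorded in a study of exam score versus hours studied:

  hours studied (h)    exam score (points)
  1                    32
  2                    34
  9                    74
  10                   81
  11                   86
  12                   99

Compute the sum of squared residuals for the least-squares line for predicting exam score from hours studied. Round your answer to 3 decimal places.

45.078

n = 6, Σx = 45, Σy = 406, Σxy = 3710, Σx² = 451, Σy² = 31414
Sxx = Σx² − (Σx)²/n = 451 − 337.5 = 113.5
Sxy = Σxy − (Σx)(Σy)/n = 3710 − 3045 = 665
Syy = Σy² − (Σy)²/n = 31414 − 27472.666667 = 3941.333333
b = Sxy/Sxx = 665/113.5 = 5.859031
SSE = Syy − b·Sxy = 3941.333333 − 5.859031·665 = 45.077827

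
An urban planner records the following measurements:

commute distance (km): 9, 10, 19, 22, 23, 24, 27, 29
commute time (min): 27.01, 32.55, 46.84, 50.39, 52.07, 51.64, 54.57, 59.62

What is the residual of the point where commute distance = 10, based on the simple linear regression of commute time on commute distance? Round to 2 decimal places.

1.34

n = 8, Σx = 163, Σy = 374.69, Σxy = 8206.47, Σx² = 3701
Sxx = Σx² − (Σx)²/n = 3701 − 3321.125 = 379.875
Sxy = Σxy − (Σx)(Σy)/n = 8206.47 − 7634.30875 = 572.16125
b = Sxy/Sxx = 572.16125/379.875 = 1.506183
a = ȳ − b·x̄ = 46.83625 − 1.506183·20.375 = 16.147772
ŷ(10) = 16.147772 + 1.506183·10 = 31.209602
residual = y − ŷ = 32.55 − 31.209602 = 1.340398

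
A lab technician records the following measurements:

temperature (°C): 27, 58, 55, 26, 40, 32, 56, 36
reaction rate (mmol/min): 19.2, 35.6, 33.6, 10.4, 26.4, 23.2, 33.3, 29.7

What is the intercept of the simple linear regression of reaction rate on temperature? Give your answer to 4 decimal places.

n = 8, Σx = 330, Σy = 211.4, Σxy = 9434, Σx² = 14850
Sxx = Σx² − (Σx)²/n = 14850 − 13612.5 = 1237.5
Sxy = Σxy − (Σx)(Σy)/n = 9434 − 8720.25 = 713.75
b = Sxy/Sxx = 713.75/1237.5 = 0.576768
a = ȳ − b·x̄ = 26.425 − 0.576768·41.25 = 2.633333

2.6333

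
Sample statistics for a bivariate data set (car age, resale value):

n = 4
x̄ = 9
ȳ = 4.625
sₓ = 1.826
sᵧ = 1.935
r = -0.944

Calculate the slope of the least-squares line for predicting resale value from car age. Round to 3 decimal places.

-1.000

b = r · sᵧ/sₓ = -0.944 · 1.935/1.826 = -1.000350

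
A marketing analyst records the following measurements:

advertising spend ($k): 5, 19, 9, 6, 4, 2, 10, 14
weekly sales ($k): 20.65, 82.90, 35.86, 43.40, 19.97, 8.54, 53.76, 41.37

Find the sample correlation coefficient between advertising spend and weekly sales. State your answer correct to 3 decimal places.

n = 8, Σx = 69, Σy = 306.45, Σxy = 3475.23, Σx² = 819, Σy² = 15541.6791
Sxx = Σx² − (Σx)²/n = 819 − 595.125 = 223.875
Sxy = Σxy − (Σx)(Σy)/n = 3475.23 − 2643.13125 = 832.09875
Syy = Σy² − (Σy)²/n = 15541.6791 − 11738.950312 = 3802.728788
r = Sxy/√(Sxx·Syy) = 832.09875/√(851335.907302) = 832.09875/922.678659 = 0.901829

0.902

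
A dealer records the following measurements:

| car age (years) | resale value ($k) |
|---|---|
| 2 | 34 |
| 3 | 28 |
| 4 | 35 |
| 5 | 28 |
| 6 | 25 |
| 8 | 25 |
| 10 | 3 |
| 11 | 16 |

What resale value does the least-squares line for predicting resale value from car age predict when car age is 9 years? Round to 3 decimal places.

16.561

n = 8, Σx = 49, Σy = 194, Σxy = 988, Σx² = 375
Sxx = Σx² − (Σx)²/n = 375 − 300.125 = 74.875
Sxy = Σxy − (Σx)(Σy)/n = 988 − 1188.25 = -200.25
b = Sxy/Sxx = -200.25/74.875 = -2.674457
a = ȳ − b·x̄ = 24.25 − (-2.674457)·6.125 = 40.631052
ŷ(9) = a + b·9 = 40.631052 + (-2.674457)·9 = 16.560935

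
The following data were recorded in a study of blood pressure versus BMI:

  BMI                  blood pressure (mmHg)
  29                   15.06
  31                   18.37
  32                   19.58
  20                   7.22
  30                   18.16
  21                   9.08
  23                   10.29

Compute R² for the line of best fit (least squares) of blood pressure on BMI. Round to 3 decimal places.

0.981

n = 7, Σx = 186, Σy = 97.76, Σxy = 2749.32, Σx² = 5096, Σy² = 1517.8814
Sxx = Σx² − (Σx)²/n = 5096 − 4942.285714 = 153.714286
Sxy = Σxy − (Σx)(Σy)/n = 2749.32 − 2597.622857 = 151.697143
Syy = Σy² − (Σy)²/n = 1517.8814 − 1365.288229 = 152.593171
R² = Sxy²/(Sxx·Syy) = (151.697143)²/(153.714286·152.593171) = 0.981082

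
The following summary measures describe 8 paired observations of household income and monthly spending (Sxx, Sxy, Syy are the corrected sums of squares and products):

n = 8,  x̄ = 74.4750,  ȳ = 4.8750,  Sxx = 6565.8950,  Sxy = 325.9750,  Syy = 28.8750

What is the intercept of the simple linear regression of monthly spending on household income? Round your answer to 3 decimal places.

1.178

b = Sxy/Sxx = 325.975/6565.895 = 0.049647
a = ȳ − b·x̄ = 4.875 − 0.049647·74.475 = 1.177562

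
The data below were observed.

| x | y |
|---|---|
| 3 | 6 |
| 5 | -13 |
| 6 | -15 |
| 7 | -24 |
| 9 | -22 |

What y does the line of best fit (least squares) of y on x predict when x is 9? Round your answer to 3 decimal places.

n = 5, Σx = 30, Σy = -68, Σxy = -503, Σx² = 200
Sxx = Σx² − (Σx)²/n = 200 − 180 = 20
Sxy = Σxy − (Σx)(Σy)/n = -503 − (-408) = -95
b = Sxy/Sxx = -95/20 = -4.75
a = ȳ − b·x̄ = -13.6 − (-4.75)·6 = 14.9
ŷ(9) = a + b·9 = 14.9 + (-4.75)·9 = -27.85

-27.850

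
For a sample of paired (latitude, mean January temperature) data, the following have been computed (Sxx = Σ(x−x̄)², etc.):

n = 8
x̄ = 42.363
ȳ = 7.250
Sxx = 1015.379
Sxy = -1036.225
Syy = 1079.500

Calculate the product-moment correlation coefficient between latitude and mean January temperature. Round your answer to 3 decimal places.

r = Sxy/√(Sxx·Syy) = -1036.225/√(1096101.6305) = -1036.225/1046.948724 = -0.989757

-0.990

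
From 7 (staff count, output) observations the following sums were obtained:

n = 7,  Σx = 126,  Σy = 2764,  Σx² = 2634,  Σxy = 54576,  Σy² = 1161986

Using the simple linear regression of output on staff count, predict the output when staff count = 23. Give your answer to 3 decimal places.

460.759

Sxx = Σx² − (Σx)²/n = 2634 − 2268 = 366
Sxy = Σxy − (Σx)(Σy)/n = 54576 − 49752 = 4824
b = Sxy/Sxx = 4824/366 = 13.180328
a = ȳ − b·x̄ = 394.857143 − 13.180328·18 = 157.611241
ŷ(23) = a + b·23 = 157.611241 + 13.180328·23 = 460.758782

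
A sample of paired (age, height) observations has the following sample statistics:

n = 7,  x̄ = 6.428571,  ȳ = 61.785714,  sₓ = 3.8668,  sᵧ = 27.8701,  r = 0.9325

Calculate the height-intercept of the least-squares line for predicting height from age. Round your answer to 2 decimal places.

18.58

b = r · sᵧ/sₓ = 0.9325 · 27.8701/3.8668 = 6.721027
a = ȳ − b·x̄ = 61.785714 − 6.721027·6.428571 = 18.579113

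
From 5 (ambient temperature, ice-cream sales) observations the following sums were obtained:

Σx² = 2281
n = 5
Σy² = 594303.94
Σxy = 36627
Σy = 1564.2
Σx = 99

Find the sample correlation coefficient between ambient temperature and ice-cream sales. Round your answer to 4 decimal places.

Sxx = Σx² − (Σx)²/n = 2281 − 1960.2 = 320.8
Sxy = Σxy − (Σx)(Σy)/n = 36627 − 30971.16 = 5655.84
Syy = Σy² − (Σy)²/n = 594303.94 − 489344.328 = 104959.612
r = Sxy/√(Sxx·Syy) = 5655.84/√(33671043.5296) = 5655.84/5802.675549 = 0.974695

0.9747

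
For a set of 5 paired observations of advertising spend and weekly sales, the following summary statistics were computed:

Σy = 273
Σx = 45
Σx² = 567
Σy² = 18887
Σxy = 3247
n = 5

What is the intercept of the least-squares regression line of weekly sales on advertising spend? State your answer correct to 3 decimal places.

10.711

Sxx = Σx² − (Σx)²/n = 567 − 405 = 162
Sxy = Σxy − (Σx)(Σy)/n = 3247 − 2457 = 790
b = Sxy/Sxx = 790/162 = 4.876543
a = ȳ − b·x̄ = 54.6 − 4.876543·9 = 10.711111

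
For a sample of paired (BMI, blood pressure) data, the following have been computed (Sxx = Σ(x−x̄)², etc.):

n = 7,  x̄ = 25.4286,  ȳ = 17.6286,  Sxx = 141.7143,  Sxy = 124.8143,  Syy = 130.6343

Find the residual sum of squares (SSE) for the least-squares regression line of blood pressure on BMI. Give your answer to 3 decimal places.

b = Sxy/Sxx = 124.8143/141.7143 = 0.880746
SSE = Syy − b·Sxy = 130.6343 − 0.880746·124.8143 = 20.704607

20.705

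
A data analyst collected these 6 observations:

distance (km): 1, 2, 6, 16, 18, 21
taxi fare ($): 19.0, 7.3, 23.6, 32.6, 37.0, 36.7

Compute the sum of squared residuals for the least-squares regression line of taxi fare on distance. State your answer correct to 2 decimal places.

n = 6, Σx = 64, Σy = 156.2, Σxy = 2133.5, Σx² = 1062, Σy² = 4749.9
Sxx = Σx² − (Σx)²/n = 1062 − 682.666667 = 379.333333
Sxy = Σxy − (Σx)(Σy)/n = 2133.5 − 1666.133333 = 467.366667
Syy = Σy² − (Σy)²/n = 4749.9 − 4066.406667 = 683.493333
b = Sxy/Sxx = 467.366667/379.333333 = 1.232074
SSE = Syy − b·Sxy = 683.493333 − 1.232074·467.366667 = 107.663102

107.66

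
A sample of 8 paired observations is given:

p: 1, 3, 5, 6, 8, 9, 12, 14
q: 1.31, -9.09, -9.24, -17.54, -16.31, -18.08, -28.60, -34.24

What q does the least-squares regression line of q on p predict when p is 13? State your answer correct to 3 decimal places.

-30.803

n = 8, Σx = 58, Σy = -131.79, Σxy = -1293.16, Σx² = 556
Sxx = Σx² − (Σx)²/n = 556 − 420.5 = 135.5
Sxy = Σxy − (Σx)(Σy)/n = -1293.16 − (-955.4775) = -337.6825
b = Sxy/Sxx = -337.6825/135.5 = -2.492122
a = ȳ − b·x̄ = -16.47375 − (-2.492122)·7.25 = 1.594133
ŷ(13) = a + b·13 = 1.594133 + (-2.492122)·13 = -30.803450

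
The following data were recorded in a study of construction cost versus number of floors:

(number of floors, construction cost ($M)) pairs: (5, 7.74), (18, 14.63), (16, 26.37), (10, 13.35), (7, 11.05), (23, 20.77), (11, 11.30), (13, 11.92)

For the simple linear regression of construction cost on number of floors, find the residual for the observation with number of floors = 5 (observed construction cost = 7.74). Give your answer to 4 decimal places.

n = 8, Σx = 103, Σy = 117.13, Σxy = 1691.78, Σx² = 1573
Sxx = Σx² − (Σx)²/n = 1573 − 1326.125 = 246.875
Sxy = Σxy − (Σx)(Σy)/n = 1691.78 − 1508.04875 = 183.73125
b = Sxy/Sxx = 183.73125/246.875 = 0.744228
a = ȳ − b·x̄ = 14.64125 − 0.744228·12.875 = 5.059316
ŷ(5) = 5.059316 + 0.744228·5 = 8.780456
residual = y − ŷ = 7.74 − 8.780456 = -1.040456

-1.0405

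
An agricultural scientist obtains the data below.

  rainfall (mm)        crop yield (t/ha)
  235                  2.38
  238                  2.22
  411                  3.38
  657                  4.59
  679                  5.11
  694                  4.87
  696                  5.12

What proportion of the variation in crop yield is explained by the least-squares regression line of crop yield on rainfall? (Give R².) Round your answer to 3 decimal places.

0.987

n = 7, Σx = 3610, Σy = 27.67, Σxy = 15905.46, Σx² = 2139532, Σy² = 119.1287
Sxx = Σx² − (Σx)²/n = 2139532 − 1861728.571429 = 277803.428571
Sxy = Σxy − (Σx)(Σy)/n = 15905.46 − 14269.814286 = 1635.645714
Syy = Σy² − (Σy)²/n = 119.1287 − 109.375557 = 9.753143
R² = Sxy²/(Sxx·Syy) = (1635.645714)²/(277803.428571·9.753143) = 0.987407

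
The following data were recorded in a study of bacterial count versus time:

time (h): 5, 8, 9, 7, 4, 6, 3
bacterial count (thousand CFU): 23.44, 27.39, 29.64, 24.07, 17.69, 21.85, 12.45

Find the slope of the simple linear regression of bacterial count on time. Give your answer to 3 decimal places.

n = 7, Σx = 42, Σy = 156.53, Σxy = 1010.78, Σx² = 280
Sxx = Σx² − (Σx)²/n = 280 − 252 = 28
Sxy = Σxy − (Σx)(Σy)/n = 1010.78 − 939.18 = 71.6
b = Sxy/Sxx = 71.6/28 = 2.557143

2.557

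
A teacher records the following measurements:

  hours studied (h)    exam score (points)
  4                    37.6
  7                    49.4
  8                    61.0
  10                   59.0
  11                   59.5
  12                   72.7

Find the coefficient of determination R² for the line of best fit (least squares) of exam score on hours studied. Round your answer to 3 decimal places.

0.852

n = 6, Σx = 52, Σy = 339.2, Σxy = 3101.1, Σx² = 494, Σy² = 19881.66
Sxx = Σx² − (Σx)²/n = 494 − 450.666667 = 43.333333
Sxy = Σxy − (Σx)(Σy)/n = 3101.1 − 2939.733333 = 161.366667
Syy = Σy² − (Σy)²/n = 19881.66 − 19176.106667 = 705.553333
R² = Sxy²/(Sxx·Syy) = (161.366667)²/(43.333333·705.553333) = 0.851679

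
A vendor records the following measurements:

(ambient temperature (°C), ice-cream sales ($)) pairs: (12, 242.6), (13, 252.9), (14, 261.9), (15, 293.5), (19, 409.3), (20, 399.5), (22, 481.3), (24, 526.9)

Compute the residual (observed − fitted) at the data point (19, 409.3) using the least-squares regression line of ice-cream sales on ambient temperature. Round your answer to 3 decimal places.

10.858

n = 8, Σx = 139, Σy = 2867.9, Σxy = 53268.9, Σx² = 2555
Sxx = Σx² − (Σx)²/n = 2555 − 2415.125 = 139.875
Sxy = Σxy − (Σx)(Σy)/n = 53268.9 − 49829.7625 = 3439.1375
b = Sxy/Sxx = 3439.1375/139.875 = 24.587221
a = ȳ − b·x̄ = 358.4875 − 24.587221·17.375 = -68.715460
ŷ(19) = -68.715460 + 24.587221·19 = 398.441734
residual = y − ŷ = 409.3 − 398.441734 = 10.858266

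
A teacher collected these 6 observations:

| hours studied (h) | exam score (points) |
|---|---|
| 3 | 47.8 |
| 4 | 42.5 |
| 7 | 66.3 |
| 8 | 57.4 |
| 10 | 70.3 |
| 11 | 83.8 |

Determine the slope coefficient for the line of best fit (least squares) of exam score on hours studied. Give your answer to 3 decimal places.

4.396

n = 6, Σx = 43, Σy = 368.1, Σxy = 2861.5, Σx² = 359
Sxx = Σx² − (Σx)²/n = 359 − 308.166667 = 50.833333
Sxy = Σxy − (Σx)(Σy)/n = 2861.5 − 2638.05 = 223.45
b = Sxy/Sxx = 223.45/50.833333 = 4.395738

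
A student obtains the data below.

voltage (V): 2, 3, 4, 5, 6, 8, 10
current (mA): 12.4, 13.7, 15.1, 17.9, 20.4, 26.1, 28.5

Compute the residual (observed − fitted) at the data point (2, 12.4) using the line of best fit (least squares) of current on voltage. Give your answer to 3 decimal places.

n = 7, Σx = 38, Σy = 134.1, Σxy = 832, Σx² = 254
Sxx = Σx² − (Σx)²/n = 254 − 206.285714 = 47.714286
Sxy = Σxy − (Σx)(Σy)/n = 832 − 727.971429 = 104.028571
b = Sxy/Sxx = 104.028571/47.714286 = 2.180240
a = ȳ − b·x̄ = 19.157143 − 2.180240·5.428571 = 7.321557
ŷ(2) = 7.321557 + 2.180240·2 = 11.682036
residual = y − ŷ = 12.4 − 11.682036 = 0.717964

0.718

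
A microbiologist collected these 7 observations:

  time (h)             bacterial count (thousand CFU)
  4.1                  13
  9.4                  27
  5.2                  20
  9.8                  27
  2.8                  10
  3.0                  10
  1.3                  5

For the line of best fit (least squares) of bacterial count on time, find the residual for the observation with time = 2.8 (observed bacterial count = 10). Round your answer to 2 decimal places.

-0.07

n = 7, Σx = 35.6, Σy = 112, Σxy = 740.2, Σx² = 246.78
Sxx = Σx² − (Σx)²/n = 246.78 − 181.051429 = 65.728571
Sxy = Σxy − (Σx)(Σy)/n = 740.2 − 569.6 = 170.6
b = Sxy/Sxx = 170.6/65.728571 = 2.595523
a = ȳ − b·x̄ = 16 − 2.595523·5.085714 = 2.799913
ŷ(2.8) = 2.799913 + 2.595523·2.8 = 10.067377
residual = y − ŷ = 10 − 10.067377 = -0.067377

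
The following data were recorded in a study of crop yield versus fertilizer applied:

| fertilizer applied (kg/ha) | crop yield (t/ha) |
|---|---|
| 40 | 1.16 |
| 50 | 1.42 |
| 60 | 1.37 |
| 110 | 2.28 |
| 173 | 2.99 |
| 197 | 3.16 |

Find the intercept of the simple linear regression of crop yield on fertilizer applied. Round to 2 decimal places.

n = 6, Σx = 630, Σy = 12.38, Σxy = 1590.19, Σx² = 88538
Sxx = Σx² − (Σx)²/n = 88538 − 66150 = 22388
Sxy = Σxy − (Σx)(Σy)/n = 1590.19 − 1299.9 = 290.29
b = Sxy/Sxx = 290.29/22388 = 0.012966
a = ȳ − b·x̄ = 2.063333 − 0.012966·105 = 0.701870

0.70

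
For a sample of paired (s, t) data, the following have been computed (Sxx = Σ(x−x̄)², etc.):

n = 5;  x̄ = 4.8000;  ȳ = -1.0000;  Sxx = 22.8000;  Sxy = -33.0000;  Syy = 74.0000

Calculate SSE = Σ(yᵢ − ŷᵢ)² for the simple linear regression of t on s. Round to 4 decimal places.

26.2368

b = Sxy/Sxx = -33/22.8 = -1.447368
SSE = Syy − b·Sxy = 74 − (-1.447368)·(-33) = 26.236842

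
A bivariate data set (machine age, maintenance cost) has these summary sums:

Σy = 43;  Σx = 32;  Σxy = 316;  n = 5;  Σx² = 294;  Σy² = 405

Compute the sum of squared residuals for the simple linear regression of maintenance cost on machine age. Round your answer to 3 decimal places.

Sxx = Σx² − (Σx)²/n = 294 − 204.8 = 89.2
Sxy = Σxy − (Σx)(Σy)/n = 316 − 275.2 = 40.8
Syy = Σy² − (Σy)²/n = 405 − 369.8 = 35.2
b = Sxy/Sxx = 40.8/89.2 = 0.457399
SSE = Syy − b·Sxy = 35.2 − 0.457399·40.8 = 16.538117

16.538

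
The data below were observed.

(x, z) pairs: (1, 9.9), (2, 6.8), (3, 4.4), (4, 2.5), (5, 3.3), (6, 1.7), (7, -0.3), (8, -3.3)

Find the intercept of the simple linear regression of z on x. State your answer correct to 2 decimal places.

n = 8, Σx = 36, Σy = 25, Σxy = 44.9, Σx² = 204
Sxx = Σx² − (Σx)²/n = 204 − 162 = 42
Sxy = Σxy − (Σx)(Σy)/n = 44.9 − 112.5 = -67.6
b = Sxy/Sxx = -67.6/42 = -1.609524
a = ȳ − b·x̄ = 3.125 − (-1.609524)·4.5 = 10.367857

10.37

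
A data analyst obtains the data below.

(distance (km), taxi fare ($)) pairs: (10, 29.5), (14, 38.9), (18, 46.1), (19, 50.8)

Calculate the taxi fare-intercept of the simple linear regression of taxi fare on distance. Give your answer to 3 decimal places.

7.136

n = 4, Σx = 61, Σy = 165.3, Σxy = 2634.6, Σx² = 981
Sxx = Σx² − (Σx)²/n = 981 − 930.25 = 50.75
Sxy = Σxy − (Σx)(Σy)/n = 2634.6 − 2520.825 = 113.775
b = Sxy/Sxx = 113.775/50.75 = 2.241872
a = ȳ − b·x̄ = 41.325 − 2.241872·15.25 = 7.136453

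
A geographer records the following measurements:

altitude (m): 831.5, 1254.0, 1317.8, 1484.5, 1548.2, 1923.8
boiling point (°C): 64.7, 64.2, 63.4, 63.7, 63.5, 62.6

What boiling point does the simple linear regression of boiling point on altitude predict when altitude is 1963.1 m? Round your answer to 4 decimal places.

n = 6, Σx = 8359.8, Σy = 382.1, Σxy = 531156.6, Σx² = 12302175.02
Sxx = Σx² − (Σx)²/n = 12302175.02 − 11647709.34 = 654465.68
Sxy = Σxy − (Σx)(Σy)/n = 531156.6 − 532379.93 = -1223.33
b = Sxy/Sxx = -1223.33/654465.68 = -0.001869
a = ȳ − b·x̄ = 63.683333 − (-0.001869)·1393.3 = 66.287696
ŷ(1963.1) = a + b·1963.1 = 66.287696 + (-0.001869)·1963.1 = 62.618261

62.6183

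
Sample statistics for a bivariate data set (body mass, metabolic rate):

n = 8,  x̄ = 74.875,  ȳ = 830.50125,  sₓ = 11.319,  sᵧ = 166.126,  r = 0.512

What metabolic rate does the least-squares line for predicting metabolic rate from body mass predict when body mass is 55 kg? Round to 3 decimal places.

681.151

b = r · sᵧ/sₓ = 0.512 · 166.126/11.319 = 7.514490
a = ȳ − b·x̄ = 830.50125 − 7.514490·74.875 = 267.853813
ŷ(55) = a + b·55 = 267.853813 + 7.514490·55 = 681.150762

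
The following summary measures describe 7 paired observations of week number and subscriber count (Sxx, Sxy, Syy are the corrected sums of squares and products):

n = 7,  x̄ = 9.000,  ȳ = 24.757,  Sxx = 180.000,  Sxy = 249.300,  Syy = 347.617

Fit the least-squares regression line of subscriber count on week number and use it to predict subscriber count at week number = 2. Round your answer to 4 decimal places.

15.0620

b = Sxy/Sxx = 249.3/180 = 1.385
a = ȳ − b·x̄ = 24.757 − 1.385·9 = 12.292
ŷ(2) = a + b·2 = 12.292 + 1.385·2 = 15.062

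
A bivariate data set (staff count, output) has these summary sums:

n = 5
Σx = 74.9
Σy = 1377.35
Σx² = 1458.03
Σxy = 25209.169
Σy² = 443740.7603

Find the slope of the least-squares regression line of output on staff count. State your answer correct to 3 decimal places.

13.619

Sxx = Σx² − (Σx)²/n = 1458.03 − 1122.002 = 336.028
Sxy = Σxy − (Σx)(Σy)/n = 25209.169 − 20632.703 = 4576.466
b = Sxy/Sxx = 4576.466/336.028 = 13.619300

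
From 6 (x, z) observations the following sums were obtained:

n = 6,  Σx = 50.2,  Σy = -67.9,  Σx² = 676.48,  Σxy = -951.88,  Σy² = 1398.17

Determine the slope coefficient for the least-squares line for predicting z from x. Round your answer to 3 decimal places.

-1.496

Sxx = Σx² − (Σx)²/n = 676.48 − 420.006667 = 256.473333
Sxy = Σxy − (Σx)(Σy)/n = -951.88 − (-568.096667) = -383.783333
b = Sxy/Sxx = -383.783333/256.473333 = -1.496387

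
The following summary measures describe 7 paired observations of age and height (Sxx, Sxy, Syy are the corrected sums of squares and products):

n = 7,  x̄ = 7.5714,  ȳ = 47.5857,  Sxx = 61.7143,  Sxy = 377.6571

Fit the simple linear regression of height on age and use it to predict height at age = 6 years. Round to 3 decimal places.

37.970

b = Sxy/Sxx = 377.6571/61.7143 = 6.119442
a = ȳ − b·x̄ = 47.5857 − 6.119442·7.5714 = 1.252954
ŷ(6) = a + b·6 = 1.252954 + 6.119442·6 = 37.969608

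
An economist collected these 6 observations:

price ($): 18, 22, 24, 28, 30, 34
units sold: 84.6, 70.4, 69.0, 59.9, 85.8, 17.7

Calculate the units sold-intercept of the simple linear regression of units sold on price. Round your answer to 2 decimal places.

140.68

n = 6, Σx = 156, Σy = 387.4, Σxy = 9580.6, Σx² = 4224
Sxx = Σx² − (Σx)²/n = 4224 − 4056 = 168
Sxy = Σxy − (Σx)(Σy)/n = 9580.6 − 10072.4 = -491.8
b = Sxy/Sxx = -491.8/168 = -2.927381
a = ȳ − b·x̄ = 64.566667 − (-2.927381)·26 = 140.678571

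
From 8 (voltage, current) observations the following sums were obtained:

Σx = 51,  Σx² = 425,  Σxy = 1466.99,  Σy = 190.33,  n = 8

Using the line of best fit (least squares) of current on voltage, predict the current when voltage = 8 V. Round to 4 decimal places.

Sxx = Σx² − (Σx)²/n = 425 − 325.125 = 99.875
Sxy = Σxy − (Σx)(Σy)/n = 1466.99 − 1213.35375 = 253.63625
b = Sxy/Sxx = 253.63625/99.875 = 2.539537
a = ȳ − b·x̄ = 23.79125 − 2.539537·6.375 = 7.601702
ŷ(8) = a + b·8 = 7.601702 + 2.539537·8 = 27.917997

27.9180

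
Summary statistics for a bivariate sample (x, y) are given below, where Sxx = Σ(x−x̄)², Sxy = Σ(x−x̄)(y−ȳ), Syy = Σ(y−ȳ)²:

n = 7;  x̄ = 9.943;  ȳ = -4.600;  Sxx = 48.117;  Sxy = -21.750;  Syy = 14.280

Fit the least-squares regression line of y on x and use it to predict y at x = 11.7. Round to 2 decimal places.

b = Sxy/Sxx = -21.75/48.117 = -0.452023
a = ȳ − b·x̄ = -4.6 − (-0.452023)·9.943 = -0.105533
ŷ(11.7) = a + b·11.7 = -0.105533 + (-0.452023)·11.7 = -5.394205

-5.39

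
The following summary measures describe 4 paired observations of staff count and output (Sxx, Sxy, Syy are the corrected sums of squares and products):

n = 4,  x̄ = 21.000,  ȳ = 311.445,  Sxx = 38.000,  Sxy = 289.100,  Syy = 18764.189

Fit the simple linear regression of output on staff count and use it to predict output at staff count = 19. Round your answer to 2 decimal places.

296.23

b = Sxy/Sxx = 289.1/38 = 7.607895
a = ȳ − b·x̄ = 311.445 − 7.607895·21 = 151.679211
ŷ(19) = a + b·19 = 151.679211 + 7.607895·19 = 296.229211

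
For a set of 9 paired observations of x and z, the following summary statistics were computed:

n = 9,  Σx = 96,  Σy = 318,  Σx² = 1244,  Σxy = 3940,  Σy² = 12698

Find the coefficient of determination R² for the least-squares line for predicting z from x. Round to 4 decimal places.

Sxx = Σx² − (Σx)²/n = 1244 − 1024 = 220
Sxy = Σxy − (Σx)(Σy)/n = 3940 − 3392 = 548
Syy = Σy² − (Σy)²/n = 12698 − 11236 = 1462
R² = Sxy²/(Sxx·Syy) = (548)²/(220·1462) = 0.933665

0.9337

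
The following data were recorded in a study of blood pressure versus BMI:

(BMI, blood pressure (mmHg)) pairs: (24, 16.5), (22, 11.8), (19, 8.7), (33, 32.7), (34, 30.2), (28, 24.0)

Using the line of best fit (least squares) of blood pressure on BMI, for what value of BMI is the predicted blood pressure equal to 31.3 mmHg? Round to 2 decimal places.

33.29

n = 6, Σx = 160, Σy = 123.9, Σxy = 3598.8, Σx² = 4450
Sxx = Σx² − (Σx)²/n = 4450 − 4266.666667 = 183.333333
Sxy = Σxy − (Σx)(Σy)/n = 3598.8 − 3304 = 294.8
b = Sxy/Sxx = 294.8/183.333333 = 1.608
a = ȳ − b·x̄ = 20.65 − 1.608·26.666667 = -22.23
Set a + b·x = 31.3: x = (31.3 − (-22.23)) / 1.608 = 33.289801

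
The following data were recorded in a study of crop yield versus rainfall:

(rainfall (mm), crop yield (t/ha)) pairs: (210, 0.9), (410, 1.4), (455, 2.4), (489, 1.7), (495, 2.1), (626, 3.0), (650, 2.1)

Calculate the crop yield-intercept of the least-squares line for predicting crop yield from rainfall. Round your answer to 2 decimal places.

0.13

n = 7, Σx = 3335, Σy = 13.6, Σxy = 6968.8, Σx² = 1717747
Sxx = Σx² − (Σx)²/n = 1717747 − 1588889.285714 = 128857.714286
Sxy = Σxy − (Σx)(Σy)/n = 6968.8 − 6479.428571 = 489.371429
b = Sxy/Sxx = 489.371429/128857.714286 = 0.003798
a = ȳ − b·x̄ = 1.942857 − 0.003798·476.428571 = 0.133493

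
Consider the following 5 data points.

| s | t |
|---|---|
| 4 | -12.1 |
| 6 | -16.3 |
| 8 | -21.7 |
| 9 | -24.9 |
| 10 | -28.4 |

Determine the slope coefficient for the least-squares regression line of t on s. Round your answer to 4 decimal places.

n = 5, Σx = 37, Σy = -103.4, Σxy = -827.9, Σx² = 297
Sxx = Σx² − (Σx)²/n = 297 − 273.8 = 23.2
Sxy = Σxy − (Σx)(Σy)/n = -827.9 − (-765.16) = -62.74
b = Sxy/Sxx = -62.74/23.2 = -2.704310

-2.7043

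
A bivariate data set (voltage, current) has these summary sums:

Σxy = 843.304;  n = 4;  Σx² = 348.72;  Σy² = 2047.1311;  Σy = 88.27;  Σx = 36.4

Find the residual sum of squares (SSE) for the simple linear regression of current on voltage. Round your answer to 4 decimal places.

Sxx = Σx² − (Σx)²/n = 348.72 − 331.24 = 17.48
Sxy = Σxy − (Σx)(Σy)/n = 843.304 − 803.257 = 40.047
Syy = Σy² − (Σy)²/n = 2047.1311 − 1947.898225 = 99.232875
b = Sxy/Sxx = 40.047/17.48 = 2.291018
SSE = Syy − b·Sxy = 99.232875 − 2.291018·40.047 = 7.484465

7.4845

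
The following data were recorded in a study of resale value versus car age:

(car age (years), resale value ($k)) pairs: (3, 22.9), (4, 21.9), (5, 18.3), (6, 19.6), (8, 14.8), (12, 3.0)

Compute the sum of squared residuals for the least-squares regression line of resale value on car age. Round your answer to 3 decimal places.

n = 6, Σx = 38, Σy = 100.5, Σxy = 519.8, Σx² = 294, Σy² = 1951.11
Sxx = Σx² − (Σx)²/n = 294 − 240.666667 = 53.333333
Sxy = Σxy − (Σx)(Σy)/n = 519.8 − 636.5 = -116.7
Syy = Σy² − (Σy)²/n = 1951.11 − 1683.375 = 267.735
b = Sxy/Sxx = -116.7/53.333333 = -2.188125
SSE = Syy − b·Sxy = 267.735 − (-2.188125)·(-116.7) = 12.380812

12.381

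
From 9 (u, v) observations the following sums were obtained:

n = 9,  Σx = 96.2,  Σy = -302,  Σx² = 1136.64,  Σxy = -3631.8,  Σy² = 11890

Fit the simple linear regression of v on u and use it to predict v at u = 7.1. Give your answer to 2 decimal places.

-20.18

Sxx = Σx² − (Σx)²/n = 1136.64 − 1028.271111 = 108.368889
Sxy = Σxy − (Σx)(Σy)/n = -3631.8 − (-3228.044444) = -403.755556
b = Sxy/Sxx = -403.755556/108.368889 = -3.725752
a = ȳ − b·x̄ = -33.555556 − (-3.725752)·10.688889 = 6.268589
ŷ(7.1) = a + b·7.1 = 6.268589 + (-3.725752)·7.1 = -20.184247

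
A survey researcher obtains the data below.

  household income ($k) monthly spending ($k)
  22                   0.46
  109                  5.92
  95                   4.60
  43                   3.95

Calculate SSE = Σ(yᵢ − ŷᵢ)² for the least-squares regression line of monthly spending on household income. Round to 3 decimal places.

3.345

n = 4, Σx = 269, Σy = 14.93, Σxy = 1262.25, Σx² = 23239, Σy² = 72.0205
Sxx = Σx² − (Σx)²/n = 23239 − 18090.25 = 5148.75
Sxy = Σxy − (Σx)(Σy)/n = 1262.25 − 1004.0425 = 258.2075
Syy = Σy² − (Σy)²/n = 72.0205 − 55.726225 = 16.294275
b = Sxy/Sxx = 258.2075/5148.75 = 0.050150
SSE = Syy − b·Sxy = 16.294275 − 0.050150·258.2075 = 3.345285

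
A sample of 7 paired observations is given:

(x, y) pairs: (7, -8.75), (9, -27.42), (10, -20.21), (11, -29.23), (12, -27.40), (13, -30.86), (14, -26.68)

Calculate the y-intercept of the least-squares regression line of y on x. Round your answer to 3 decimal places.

1.636

n = 7, Σx = 76, Σy = -170.55, Σxy = -1935.16, Σx² = 860
Sxx = Σx² − (Σx)²/n = 860 − 825.142857 = 34.857143
Sxy = Σxy − (Σx)(Σy)/n = -1935.16 − (-1851.685714) = -83.474286
b = Sxy/Sxx = -83.474286/34.857143 = -2.394754
a = ȳ − b·x̄ = -24.364286 − (-2.394754)·10.857143 = 1.635902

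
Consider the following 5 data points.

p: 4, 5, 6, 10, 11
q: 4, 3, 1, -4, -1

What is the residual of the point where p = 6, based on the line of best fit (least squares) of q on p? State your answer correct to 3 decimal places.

-0.701

n = 5, Σx = 36, Σy = 3, Σxy = -14, Σx² = 298
Sxx = Σx² − (Σx)²/n = 298 − 259.2 = 38.8
Sxy = Σxy − (Σx)(Σy)/n = -14 − 21.6 = -35.6
b = Sxy/Sxx = -35.6/38.8 = -0.917526
a = ȳ − b·x̄ = 0.6 − (-0.917526)·7.2 = 7.206186
ŷ(6) = 7.206186 + (-0.917526)·6 = 1.701031
residual = y − ŷ = 1 − 1.701031 = -0.701031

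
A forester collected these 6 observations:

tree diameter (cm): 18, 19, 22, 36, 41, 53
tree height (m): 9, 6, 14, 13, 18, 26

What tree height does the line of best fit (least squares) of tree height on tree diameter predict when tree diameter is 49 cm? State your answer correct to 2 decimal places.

n = 6, Σx = 189, Σy = 86, Σxy = 3168, Σx² = 6955
Sxx = Σx² − (Σx)²/n = 6955 − 5953.5 = 1001.5
Sxy = Σxy − (Σx)(Σy)/n = 3168 − 2709 = 459
b = Sxy/Sxx = 459/1001.5 = 0.458313
a = ȳ − b·x̄ = 14.333333 − 0.458313·31.5 = -0.103511
ŷ(49) = a + b·49 = -0.103511 + 0.458313·49 = 22.353803

22.35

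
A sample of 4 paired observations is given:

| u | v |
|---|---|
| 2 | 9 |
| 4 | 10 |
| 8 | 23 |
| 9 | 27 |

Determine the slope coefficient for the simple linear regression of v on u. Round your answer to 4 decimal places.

n = 4, Σx = 23, Σy = 69, Σxy = 485, Σx² = 165
Sxx = Σx² − (Σx)²/n = 165 − 132.25 = 32.75
Sxy = Σxy − (Σx)(Σy)/n = 485 − 396.75 = 88.25
b = Sxy/Sxx = 88.25/32.75 = 2.694656

2.6947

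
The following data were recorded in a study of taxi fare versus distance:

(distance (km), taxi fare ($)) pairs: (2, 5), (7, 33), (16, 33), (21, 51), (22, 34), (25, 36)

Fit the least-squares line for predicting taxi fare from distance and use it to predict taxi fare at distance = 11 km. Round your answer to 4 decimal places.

26.4814

n = 6, Σx = 93, Σy = 192, Σxy = 3488, Σx² = 1859
Sxx = Σx² − (Σx)²/n = 1859 − 1441.5 = 417.5
Sxy = Σxy − (Σx)(Σy)/n = 3488 − 2976 = 512
b = Sxy/Sxx = 512/417.5 = 1.226347
a = ȳ − b·x̄ = 32 − 1.226347·15.5 = 12.991617
ŷ(11) = a + b·11 = 12.991617 + 1.226347·11 = 26.481437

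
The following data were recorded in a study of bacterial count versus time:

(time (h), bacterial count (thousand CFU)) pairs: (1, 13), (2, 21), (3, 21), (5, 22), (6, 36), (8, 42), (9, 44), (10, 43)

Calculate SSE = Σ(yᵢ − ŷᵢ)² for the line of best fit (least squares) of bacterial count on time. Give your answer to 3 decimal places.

89.949

n = 8, Σx = 44, Σy = 242, Σxy = 1606, Σx² = 320, Σy² = 8380
Sxx = Σx² − (Σx)²/n = 320 − 242 = 78
Sxy = Σxy − (Σx)(Σy)/n = 1606 − 1331 = 275
Syy = Σy² − (Σy)²/n = 8380 − 7320.5 = 1059.5
b = Sxy/Sxx = 275/78 = 3.525641
SSE = Syy − b·Sxy = 1059.5 − 3.525641·275 = 89.948718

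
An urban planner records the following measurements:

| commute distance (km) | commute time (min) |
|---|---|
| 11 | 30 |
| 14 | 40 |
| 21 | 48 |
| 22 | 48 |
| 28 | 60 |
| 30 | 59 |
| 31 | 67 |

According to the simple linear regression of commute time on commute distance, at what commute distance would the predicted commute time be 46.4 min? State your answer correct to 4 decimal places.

n = 7, Σx = 157, Σy = 352, Σxy = 8481, Σx² = 3887
Sxx = Σx² − (Σx)²/n = 3887 − 3521.285714 = 365.714286
Sxy = Σxy − (Σx)(Σy)/n = 8481 − 7894.857143 = 586.142857
b = Sxy/Sxx = 586.142857/365.714286 = 1.602734
a = ȳ − b·x̄ = 50.285714 − 1.602734·22.428571 = 14.338672
Set a + b·x = 46.4: x = (46.4 − 14.338672) / 1.602734 = 20.004143

20.0041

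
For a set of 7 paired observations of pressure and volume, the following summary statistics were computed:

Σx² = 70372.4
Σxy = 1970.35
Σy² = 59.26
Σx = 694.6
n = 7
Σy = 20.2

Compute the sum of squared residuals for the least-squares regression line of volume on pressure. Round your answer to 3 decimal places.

0.167

Sxx = Σx² − (Σx)²/n = 70372.4 − 68924.165714 = 1448.234286
Sxy = Σxy − (Σx)(Σy)/n = 1970.35 − 2004.417143 = -34.067143
Syy = Σy² − (Σy)²/n = 59.26 − 58.291429 = 0.968571
b = Sxy/Sxx = -34.067143/1448.234286 = -0.023523
SSE = Syy − b·Sxy = 0.968571 − (-0.023523)·(-34.067143) = 0.167202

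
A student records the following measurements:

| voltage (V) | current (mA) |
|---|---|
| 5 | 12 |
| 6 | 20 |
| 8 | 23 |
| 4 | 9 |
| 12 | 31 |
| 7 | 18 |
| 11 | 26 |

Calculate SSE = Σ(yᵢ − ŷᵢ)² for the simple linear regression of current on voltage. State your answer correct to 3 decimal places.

n = 7, Σx = 53, Σy = 139, Σxy = 1184, Σx² = 455, Σy² = 3115
Sxx = Σx² − (Σx)²/n = 455 − 401.285714 = 53.714286
Sxy = Σxy − (Σx)(Σy)/n = 1184 − 1052.428571 = 131.571429
Syy = Σy² − (Σy)²/n = 3115 − 2760.142857 = 354.857143
b = Sxy/Sxx = 131.571429/53.714286 = 2.449468
SSE = Syy − b·Sxy = 354.857143 − 2.449468·131.571429 = 32.577128

32.577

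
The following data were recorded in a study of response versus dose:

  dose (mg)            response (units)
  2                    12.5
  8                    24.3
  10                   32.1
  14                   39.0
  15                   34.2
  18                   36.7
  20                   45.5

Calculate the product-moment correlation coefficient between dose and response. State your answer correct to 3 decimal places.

n = 7, Σx = 87, Σy = 224.3, Σxy = 3170, Σx² = 1313, Σy² = 7884.93
Sxx = Σx² − (Σx)²/n = 1313 − 1081.285714 = 231.714286
Sxy = Σxy − (Σx)(Σy)/n = 3170 − 2787.728571 = 382.271429
Syy = Σy² − (Σy)²/n = 7884.93 − 7187.212857 = 697.717143
r = Sxy/√(Sxx·Syy) = 382.271429/√(161671.029388) = 382.271429/402.083361 = 0.950727

0.951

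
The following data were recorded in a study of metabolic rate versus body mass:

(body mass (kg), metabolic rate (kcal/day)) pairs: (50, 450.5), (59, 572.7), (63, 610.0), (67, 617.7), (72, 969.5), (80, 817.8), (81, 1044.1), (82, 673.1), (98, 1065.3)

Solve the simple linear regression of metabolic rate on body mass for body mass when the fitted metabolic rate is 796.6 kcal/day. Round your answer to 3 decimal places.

75.483

n = 9, Σx = 652, Σy = 6820.7, Σxy = 515523.9, Σx² = 48912
Sxx = Σx² − (Σx)²/n = 48912 − 47233.777778 = 1678.222222
Sxy = Σxy − (Σx)(Σy)/n = 515523.9 − 494121.822222 = 21402.077778
b = Sxy/Sxx = 21402.077778/1678.222222 = 12.752827
a = ȳ − b·x̄ = 757.855556 − 12.752827·72.444444 = -166.015916
Set a + b·x = 796.6: x = (796.6 − (-166.015916)) / 12.752827 = 75.482551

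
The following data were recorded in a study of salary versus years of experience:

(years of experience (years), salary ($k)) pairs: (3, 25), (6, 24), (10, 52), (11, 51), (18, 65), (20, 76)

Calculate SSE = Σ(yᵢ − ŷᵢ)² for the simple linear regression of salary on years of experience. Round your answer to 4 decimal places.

156.2477

n = 6, Σx = 68, Σy = 293, Σxy = 3990, Σx² = 990, Σy² = 16507
Sxx = Σx² − (Σx)²/n = 990 − 770.666667 = 219.333333
Sxy = Σxy − (Σx)(Σy)/n = 3990 − 3320.666667 = 669.333333
Syy = Σy² − (Σy)²/n = 16507 − 14308.166667 = 2198.833333
b = Sxy/Sxx = 669.333333/219.333333 = 3.051672
SSE = Syy − b·Sxy = 2198.833333 − 3.051672·669.333333 = 156.247720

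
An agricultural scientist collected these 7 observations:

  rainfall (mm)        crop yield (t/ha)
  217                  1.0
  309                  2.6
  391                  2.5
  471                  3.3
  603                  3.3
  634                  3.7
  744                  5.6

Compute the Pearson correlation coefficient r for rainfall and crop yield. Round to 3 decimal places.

0.925

n = 7, Σx = 3369, Σy = 22, Σxy = 12054.3, Σx² = 1836393, Σy² = 80.84
Sxx = Σx² − (Σx)²/n = 1836393 − 1621451.571429 = 214941.428571
Sxy = Σxy − (Σx)(Σy)/n = 12054.3 − 10588.285714 = 1466.014286
Syy = Σy² − (Σy)²/n = 80.84 − 69.142857 = 11.697143
r = Sxy/√(Sxx·Syy) = 1466.014286/√(2514200.595918) = 1466.014286/1585.623094 = 0.924567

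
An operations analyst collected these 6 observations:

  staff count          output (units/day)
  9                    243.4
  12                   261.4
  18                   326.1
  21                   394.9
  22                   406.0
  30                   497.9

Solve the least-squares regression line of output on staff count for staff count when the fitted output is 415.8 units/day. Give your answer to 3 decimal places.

n = 6, Σx = 112, Σy = 2129.7, Σxy = 43359.1, Σx² = 2374
Sxx = Σx² − (Σx)²/n = 2374 − 2090.666667 = 283.333333
Sxy = Σxy − (Σx)(Σy)/n = 43359.1 − 39754.4 = 3604.7
b = Sxy/Sxx = 3604.7/283.333333 = 12.722471
a = ȳ − b·x̄ = 354.95 − 12.722471·18.666667 = 117.463882
Set a + b·x = 415.8: x = (415.8 − 117.463882) / 12.722471 = 23.449543

23.450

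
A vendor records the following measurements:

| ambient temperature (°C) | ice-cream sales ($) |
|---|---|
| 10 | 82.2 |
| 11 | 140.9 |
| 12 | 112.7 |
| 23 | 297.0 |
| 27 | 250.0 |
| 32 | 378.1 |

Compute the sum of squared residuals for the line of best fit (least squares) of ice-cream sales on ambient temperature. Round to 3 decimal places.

6062.113

n = 6, Σx = 115, Σy = 1260.9, Σxy = 29404.5, Σx² = 2647, Σy² = 332979.55
Sxx = Σx² − (Σx)²/n = 2647 − 2204.166667 = 442.833333
Sxy = Σxy − (Σx)(Σy)/n = 29404.5 − 24167.25 = 5237.25
Syy = Σy² − (Σy)²/n = 332979.55 − 264978.135 = 68001.415
b = Sxy/Sxx = 5237.25/442.833333 = 11.826684
SSE = Syy − b·Sxy = 68001.415 − 11.826684·5237.25 = 6062.113015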